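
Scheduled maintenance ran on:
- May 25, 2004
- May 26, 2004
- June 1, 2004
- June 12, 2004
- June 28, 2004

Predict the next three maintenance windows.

The spacing grows by 5 each time: 1, 6, 11, 16 days.
Next gap: 21 days. June 28, 2004 + 21 days = July 19, 2004.
Next gap: 26 days. July 19, 2004 + 26 days = August 14, 2004.
Next gap: 31 days. August 14, 2004 + 31 days = September 14, 2004.

July 19, 2004; August 14, 2004; September 14, 2004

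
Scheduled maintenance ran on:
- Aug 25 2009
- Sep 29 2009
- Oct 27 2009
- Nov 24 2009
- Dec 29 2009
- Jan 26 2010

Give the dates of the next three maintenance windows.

Feb 23 2010, Mar 30 2010, Apr 27 2010

Every date is a Tuesday; gaps 35, 28, 28, 35, 28 days.
Each is the last Tuesday of its month (at least one falls on the 29th or later, ruling out '4th Tuesday').
February 2010 ends with Tuesday Feb 23 2010.
Last Tuesday of March 2010: Mar 30 2010.
Last Tuesday of April 2010: Apr 27 2010.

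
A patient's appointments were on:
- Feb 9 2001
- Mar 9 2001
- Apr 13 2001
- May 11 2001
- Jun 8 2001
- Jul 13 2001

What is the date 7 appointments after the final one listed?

Feb 8 2002

Gaps: 28, 35, 28, 28, 35 days — a mix of 28 and 35. Every date is a Friday.
Each is the 2nd Friday of its month.
August 2001 — 2nd Friday is Aug 10 2001.
September 2001 — 2nd Friday is Sep 14 2001.
October 2001 — 2nd Friday is Oct 12 2001.
November 2001 — 2nd Friday is Nov 9 2001.
December 2001 — 2nd Friday is Dec 14 2001.
January 2002 — 2nd Friday is Jan 11 2002.
2nd Friday of February 2002: Feb 8 2002.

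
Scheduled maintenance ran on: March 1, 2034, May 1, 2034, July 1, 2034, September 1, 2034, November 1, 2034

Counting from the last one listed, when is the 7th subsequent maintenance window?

The day-of-month is always 1 (61, 61, 62, 61 days between events).
So this recurs on the 1st of every 2 months.
Next: January 2035 → January 1, 2035.
March 2035: March 1, 2035.
Next: May 2035 → May 1, 2035.
July 2035: July 1, 2035.
September 2035: September 1, 2035.
November 2035: November 1, 2035.
January 2036: January 1, 2036.

January 1, 2036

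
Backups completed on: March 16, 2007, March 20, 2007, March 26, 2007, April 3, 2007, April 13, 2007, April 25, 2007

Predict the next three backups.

May 9, 2007; May 25, 2007; June 12, 2007

Gaps: 4, 6, 8, 10, 12 days — each gap is 2 larger than the previous one.
Next gap: 14 days. April 25, 2007 + 14 days = May 9, 2007.
Next gap: 16 days. May 9, 2007 + 16 days = May 25, 2007.
Next gap: 18 days. May 25, 2007 + 18 days = June 12, 2007.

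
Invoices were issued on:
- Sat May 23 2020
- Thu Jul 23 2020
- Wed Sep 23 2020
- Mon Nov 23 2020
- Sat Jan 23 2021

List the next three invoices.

The day-of-month is always 23 (61, 62, 61, 61 days between events).
So this recurs on the 23rd of every 2 months.
March 2021: Tue Mar 23 2021.
Next: May 2021 → Sun May 23 2021.
July 2021: Fri Jul 23 2021.

Tue Mar 23 2021, Sun May 23 2021, Fri Jul 23 2021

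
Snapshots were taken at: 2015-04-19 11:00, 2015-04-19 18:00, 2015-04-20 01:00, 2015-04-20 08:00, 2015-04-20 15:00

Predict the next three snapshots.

2015-04-20 22:00, 2015-04-21 05:00, 2015-04-21 12:00

Gaps: 7, 7, 7, 7 hours — each event is 7 hours after the previous one.
2015-04-20 15:00 + 7 h = 2015-04-20 22:00.
2015-04-20 22:00 + 7 h = 2015-04-21 05:00.
2015-04-21 05:00 + 7 h = 2015-04-21 12:00.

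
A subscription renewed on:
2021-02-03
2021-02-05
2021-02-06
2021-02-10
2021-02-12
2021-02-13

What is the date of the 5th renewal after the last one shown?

2021-02-26

The gap pattern 2, 1, 4, 2, 1 repeats every 3 events.
These are the Wednesdays, Fridays and Saturdays of each week.
Next Wednesday: 2021-02-17.
Next Friday: 2021-02-19.
The following Saturday is 2021-02-20.
The following Wednesday is 2021-02-24.
The following Friday is 2021-02-26.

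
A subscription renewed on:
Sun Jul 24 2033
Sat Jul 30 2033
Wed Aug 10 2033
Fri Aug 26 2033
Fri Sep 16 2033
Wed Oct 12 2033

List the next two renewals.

Sat Nov 12 2033, Sun Dec 18 2033

Gaps: 6, 11, 16, 21, 26 days — each gap is 5 larger than the previous one.
Next gap: 31 days. Wed Oct 12 2033 + 31 days = Sat Nov 12 2033.
Next gap: 36 days. Sat Nov 12 2033 + 36 days = Sun Dec 18 2033.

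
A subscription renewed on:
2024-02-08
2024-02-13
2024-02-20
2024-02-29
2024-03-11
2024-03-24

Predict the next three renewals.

Intervals are 5, 7, 9, 11, 13 days — an arithmetic progression with common difference 2.
Next gap: 15 days. 2024-03-24 + 15 days = 2024-04-08.
Next gap: 17 days. 2024-04-08 + 17 days = 2024-04-25.
Next gap: 19 days. 2024-04-25 + 19 days = 2024-05-14.

2024-04-08, 2024-04-25, 2024-05-14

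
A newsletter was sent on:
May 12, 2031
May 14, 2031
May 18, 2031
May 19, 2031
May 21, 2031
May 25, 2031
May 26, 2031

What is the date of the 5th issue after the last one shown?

June 8, 2031

Every event lands on a Monday or Wednesday or Sunday (gaps cycle 2, 4, 1, 2, 4, 1).
So the schedule is: every Monday, Wednesday and Sunday.
Next Wednesday: May 28, 2031.
The following Sunday is June 1, 2031.
The following Monday is June 2, 2031.
The following Wednesday is June 4, 2031.
The following Sunday is June 8, 2031.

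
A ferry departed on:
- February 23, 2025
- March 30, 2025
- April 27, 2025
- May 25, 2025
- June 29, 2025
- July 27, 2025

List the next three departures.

All Sundays; the gaps (35, 28, 28, 35, 28) vary with month length.
This is the last Sunday of each month.
August 2025 ends with Sunday August 31, 2025.
September 2025 ends with Sunday September 28, 2025.
Last Sunday of October 2025: October 26, 2025.

August 31, 2025; September 28, 2025; October 26, 2025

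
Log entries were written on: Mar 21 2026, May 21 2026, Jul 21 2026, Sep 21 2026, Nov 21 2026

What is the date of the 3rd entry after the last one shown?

May 21 2027

Gaps: 61, 61, 62, 61 days — not constant. Every event is on the 21st of the month.
Pattern: the 21st of every 2 months.
January 2027: Jan 21 2027.
March 2027: Mar 21 2027.
Next: May 2027 → May 21 2027.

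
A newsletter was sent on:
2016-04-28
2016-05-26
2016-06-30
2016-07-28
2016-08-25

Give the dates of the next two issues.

2016-09-29, 2016-10-27

Every date is a Thursday; gaps 28, 35, 28, 28 days.
Each is the last Thursday of its month (at least one falls on the 29th or later, ruling out '4th Thursday').
September 2016 ends with Thursday 2016-09-29.
Last Thursday of October 2016: 2016-10-27.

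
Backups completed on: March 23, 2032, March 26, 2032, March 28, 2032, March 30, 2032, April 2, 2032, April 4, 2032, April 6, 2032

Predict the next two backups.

April 9, 2032; April 11, 2032

The gap pattern 3, 2, 2, 3, 2, 2 repeats every 3 events.
These are the Tuesdays, Fridays and Sundays of each week.
The following Friday is April 9, 2032.
Next Sunday: April 11, 2032.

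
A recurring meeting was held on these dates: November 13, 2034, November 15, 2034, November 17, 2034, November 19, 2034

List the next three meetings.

The spacing is 2, 2, 2 days — always 2 days.
November 19, 2034 + 2 days = November 21, 2034.
November 21, 2034 + 2 days = November 23, 2034.
November 23, 2034 + 2 days = November 25, 2034.

November 21, 2034; November 23, 2034; November 25, 2034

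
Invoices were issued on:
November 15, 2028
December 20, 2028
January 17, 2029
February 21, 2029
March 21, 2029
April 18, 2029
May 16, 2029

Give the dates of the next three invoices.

June 20, 2029; July 18, 2029; August 15, 2029

Gaps: 35, 28, 35, 28, 28, 28 days — a mix of 28 and 35. Every date is a Wednesday.
Each is the 3rd Wednesday of its month.
June 2029 — 3rd Wednesday is June 20, 2029.
3rd Wednesday of July 2029: July 18, 2029.
3rd Wednesday of August 2029: August 15, 2029.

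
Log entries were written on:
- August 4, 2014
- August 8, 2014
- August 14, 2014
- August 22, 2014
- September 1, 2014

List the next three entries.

The spacing grows by 2 each time: 4, 6, 8, 10 days.
Next gap: 12 days. September 1, 2014 + 12 days = September 13, 2014.
Next gap: 14 days. September 13, 2014 + 14 days = September 27, 2014.
Next gap: 16 days. September 27, 2014 + 16 days = October 13, 2014.

September 13, 2014; September 27, 2014; October 13, 2014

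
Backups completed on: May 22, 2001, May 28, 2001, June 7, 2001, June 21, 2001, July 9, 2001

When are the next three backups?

July 31, 2001; August 26, 2001; September 25, 2001

Intervals are 6, 10, 14, 18 days — an arithmetic progression with common difference 4.
Next gap: 22 days. July 9, 2001 + 22 days = July 31, 2001.
Next gap: 26 days. July 31, 2001 + 26 days = August 26, 2001.
Next gap: 30 days. August 26, 2001 + 30 days = September 25, 2001.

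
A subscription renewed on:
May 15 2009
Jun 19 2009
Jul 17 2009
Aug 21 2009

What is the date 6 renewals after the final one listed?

Gaps: 35, 28, 35 days — a mix of 28 and 35. Every date is a Friday.
Each is the 3rd Friday of its month.
3rd Friday of September 2009: Sep 18 2009.
October 2009 — 3rd Friday is Oct 16 2009.
3rd Friday of November 2009: Nov 20 2009.
3rd Friday of December 2009: Dec 18 2009.
January 2010 — 3rd Friday is Jan 15 2010.
February 2010 — 3rd Friday is Feb 19 2010.

Feb 19 2010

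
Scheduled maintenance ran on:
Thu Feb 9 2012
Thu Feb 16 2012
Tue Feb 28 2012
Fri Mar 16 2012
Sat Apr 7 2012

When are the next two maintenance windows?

Fri May 4 2012, Tue Jun 5 2012

Gaps: 7, 12, 17, 22 days — each gap is 5 larger than the previous one.
Next gap: 27 days. Sat Apr 7 2012 + 27 days = Fri May 4 2012.
Next gap: 32 days. Fri May 4 2012 + 32 days = Tue Jun 5 2012.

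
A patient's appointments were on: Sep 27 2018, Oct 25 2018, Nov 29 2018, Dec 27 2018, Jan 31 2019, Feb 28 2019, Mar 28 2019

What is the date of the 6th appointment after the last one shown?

Every date is a Thursday; gaps 28, 35, 28, 35, 28, 28 days.
Each is the last Thursday of its month (at least one falls on the 29th or later, ruling out '4th Thursday').
April 2019 ends with Thursday Apr 25 2019.
Last Thursday of May 2019: May 30 2019.
Last Thursday of June 2019: Jun 27 2019.
Last Thursday of July 2019: Jul 25 2019.
Last Thursday of August 2019: Aug 29 2019.
Last Thursday of September 2019: Sep 26 2019.

Sep 26 2019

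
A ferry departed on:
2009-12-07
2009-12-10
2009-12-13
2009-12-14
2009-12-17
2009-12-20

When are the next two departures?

Gaps: 3, 3, 1, 3, 3 days — not constant, but cyclic with period 3.
The events fall on every Monday, Thursday and Sunday.
Next Monday: 2009-12-21.
Next Thursday: 2009-12-24.

2009-12-21, 2009-12-24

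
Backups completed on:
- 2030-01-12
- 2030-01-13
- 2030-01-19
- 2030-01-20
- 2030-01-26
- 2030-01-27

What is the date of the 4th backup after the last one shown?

The gap pattern 1, 6, 1, 6, 1 repeats every 2 events.
These are the Saturdays and Sundays of each week.
The following Saturday is 2030-02-02.
The following Sunday is 2030-02-03.
The following Saturday is 2030-02-09.
The following Sunday is 2030-02-10.

2030-02-10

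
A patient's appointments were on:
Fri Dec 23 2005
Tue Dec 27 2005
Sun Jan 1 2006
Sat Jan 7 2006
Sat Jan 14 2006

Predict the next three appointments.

Intervals are 4, 5, 6, 7 days — an arithmetic progression with common difference 1.
Next gap: 8 days. Sat Jan 14 2006 + 8 days = Sun Jan 22 2006.
Next gap: 9 days. Sun Jan 22 2006 + 9 days = Tue Jan 31 2006.
Next gap: 10 days. Tue Jan 31 2006 + 10 days = Fri Feb 10 2006.

Sun Jan 22 2006, Tue Jan 31 2006, Fri Feb 10 2006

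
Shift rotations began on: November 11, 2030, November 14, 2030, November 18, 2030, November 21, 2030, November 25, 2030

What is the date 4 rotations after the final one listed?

Every event lands on a Monday or Thursday (gaps cycle 3, 4, 3, 4).
So the schedule is: every Monday and Thursday.
The following Thursday is November 28, 2030.
The following Monday is December 2, 2030.
The following Thursday is December 5, 2030.
The following Monday is December 9, 2030.

December 9, 2030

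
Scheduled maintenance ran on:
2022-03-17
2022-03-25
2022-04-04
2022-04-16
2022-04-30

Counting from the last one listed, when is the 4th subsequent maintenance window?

Gaps: 8, 10, 12, 14 days — each gap is 2 larger than the previous one.
Next gap: 16 days. 2022-04-30 + 16 days = 2022-05-16.
Next gap: 18 days. 2022-05-16 + 18 days = 2022-06-03.
Next gap: 20 days. 2022-06-03 + 20 days = 2022-06-23.
Next gap: 22 days. 2022-06-23 + 22 days = 2022-07-15.

2022-07-15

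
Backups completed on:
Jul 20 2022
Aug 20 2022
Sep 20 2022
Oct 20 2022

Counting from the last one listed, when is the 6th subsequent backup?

Apr 20 2023

Gaps: 31, 31, 30 days — not constant. Every event is on the 20th of the month.
Pattern: the 20th of each month.
November 2022: Nov 20 2022.
Next: December 2022 → Dec 20 2022.
Next: January 2023 → Jan 20 2023.
Next: February 2023 → Feb 20 2023.
March 2023: Mar 20 2023.
April 2023: Apr 20 2023.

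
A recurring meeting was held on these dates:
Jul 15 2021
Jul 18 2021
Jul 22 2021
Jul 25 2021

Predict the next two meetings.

Gaps: 3, 4, 3 days — not constant, but cyclic with period 2.
The events fall on every Thursday and Sunday.
The following Thursday is Jul 29 2021.
Next Sunday: Aug 1 2021.

Jul 29 2021, Aug 1 2021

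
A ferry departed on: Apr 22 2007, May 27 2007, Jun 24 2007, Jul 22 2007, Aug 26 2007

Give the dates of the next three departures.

Sep 23 2007, Oct 28 2007, Nov 25 2007

Gaps: 35, 28, 28, 35 days — a mix of 28 and 35. Every date is a Sunday.
Each is the 4th Sunday of its month.
September 2007 — 4th Sunday is Sep 23 2007.
October 2007 — 4th Sunday is Oct 28 2007.
November 2007 — 4th Sunday is Nov 25 2007.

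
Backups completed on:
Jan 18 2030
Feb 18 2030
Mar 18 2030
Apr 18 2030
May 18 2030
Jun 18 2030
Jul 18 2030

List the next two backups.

Each date is the 18th; the gaps (31, 28, 31, 30, 31, 30) track the month lengths.
The rule is the 18th of each month.
Next: August 2030 → Aug 18 2030.
Next: September 2030 → Sep 18 2030.

Aug 18 2030, Sep 18 2030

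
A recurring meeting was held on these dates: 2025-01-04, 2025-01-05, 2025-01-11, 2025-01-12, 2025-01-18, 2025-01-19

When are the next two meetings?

Gaps: 1, 6, 1, 6, 1 days — not constant, but cyclic with period 2.
The events fall on every Saturday and Sunday.
Next Saturday: 2025-01-25.
Next Sunday: 2025-01-26.

2025-01-25, 2025-01-26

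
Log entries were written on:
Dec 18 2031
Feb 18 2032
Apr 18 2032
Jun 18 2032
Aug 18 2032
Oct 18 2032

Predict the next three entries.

Gaps: 62, 60, 61, 61, 61 days — not constant. Every event is on the 18th of the month.
Pattern: the 18th of every 2 months.
December 2032: Dec 18 2032.
February 2033: Feb 18 2033.
Next: April 2033 → Apr 18 2033.

Dec 18 2032, Feb 18 2033, Apr 18 2033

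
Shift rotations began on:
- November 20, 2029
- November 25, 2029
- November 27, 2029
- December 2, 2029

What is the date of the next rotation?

December 4, 2029

Gaps: 5, 2, 5 days — not constant, but cyclic with period 2.
The events fall on every Tuesday and Sunday.
Next Tuesday: December 4, 2029.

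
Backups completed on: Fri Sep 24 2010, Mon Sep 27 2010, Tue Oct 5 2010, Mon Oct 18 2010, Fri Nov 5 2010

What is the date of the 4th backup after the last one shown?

Intervals are 3, 8, 13, 18 days — an arithmetic progression with common difference 5.
Next gap: 23 days. Fri Nov 5 2010 + 23 days = Sun Nov 28 2010.
Next gap: 28 days. Sun Nov 28 2010 + 28 days = Sun Dec 26 2010.
Next gap: 33 days. Sun Dec 26 2010 + 33 days = Fri Jan 28 2011.
Next gap: 38 days. Fri Jan 28 2011 + 38 days = Mon Mar 7 2011.

Mon Mar 7 2011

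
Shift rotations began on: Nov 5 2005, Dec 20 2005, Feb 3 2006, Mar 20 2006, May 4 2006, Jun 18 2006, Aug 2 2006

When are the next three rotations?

The spacing is 45, 45, 45, 45, 45, 45 days — always 45 days.
Aug 2 2006 + 45 days = Sep 16 2006.
Sep 16 2006 + 45 days = Oct 31 2006.
Oct 31 2006 + 45 days = Dec 15 2006.

Sep 16 2006, Oct 31 2006, Dec 15 2006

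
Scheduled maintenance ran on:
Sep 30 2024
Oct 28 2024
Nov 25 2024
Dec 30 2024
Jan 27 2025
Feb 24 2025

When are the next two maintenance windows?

Mar 31 2025, Apr 28 2025

Every date is a Monday; gaps 28, 28, 35, 28, 28 days.
Each is the last Monday of its month (at least one falls on the 29th or later, ruling out '4th Monday').
Last Monday of March 2025: Mar 31 2025.
Last Monday of April 2025: Apr 28 2025.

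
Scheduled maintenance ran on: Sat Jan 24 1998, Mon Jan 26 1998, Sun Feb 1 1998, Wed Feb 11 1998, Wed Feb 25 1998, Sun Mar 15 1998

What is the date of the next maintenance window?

Mon Apr 6 1998

Intervals are 2, 6, 10, 14, 18 days — an arithmetic progression with common difference 4.
Next gap: 22 days. Sun Mar 15 1998 + 22 days = Mon Apr 6 1998.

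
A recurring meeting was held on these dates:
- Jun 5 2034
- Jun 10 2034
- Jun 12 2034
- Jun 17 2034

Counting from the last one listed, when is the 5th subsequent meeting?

Jul 3 2034

Gaps: 5, 2, 5 days — not constant, but cyclic with period 2.
The events fall on every Monday and Saturday.
Next Monday: Jun 19 2034.
Next Saturday: Jun 24 2034.
Next Monday: Jun 26 2034.
Next Saturday: Jul 1 2034.
The following Monday is Jul 3 2034.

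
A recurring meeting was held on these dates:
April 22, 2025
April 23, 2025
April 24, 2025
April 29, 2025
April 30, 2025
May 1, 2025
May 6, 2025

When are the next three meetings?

The gap pattern 1, 1, 5, 1, 1, 5 repeats every 3 events.
These are the Tuesdays, Wednesdays and Thursdays of each week.
Next Wednesday: May 7, 2025.
The following Thursday is May 8, 2025.
Next Tuesday: May 13, 2025.

May 7, 2025; May 8, 2025; May 13, 2025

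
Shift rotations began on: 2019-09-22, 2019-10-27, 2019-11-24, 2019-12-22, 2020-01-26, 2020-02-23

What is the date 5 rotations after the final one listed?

2020-07-26

Gaps: 35, 28, 28, 35, 28 days — a mix of 28 and 35. Every date is a Sunday.
Each is the 4th Sunday of its month.
4th Sunday of March 2020: 2020-03-22.
April 2020 — 4th Sunday is 2020-04-26.
4th Sunday of May 2020: 2020-05-24.
4th Sunday of June 2020: 2020-06-28.
July 2020 — 4th Sunday is 2020-07-26.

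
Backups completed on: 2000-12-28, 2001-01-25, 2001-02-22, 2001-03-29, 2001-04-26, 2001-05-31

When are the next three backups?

Every date is a Thursday; gaps 28, 28, 35, 28, 35 days.
Each is the last Thursday of its month (at least one falls on the 29th or later, ruling out '4th Thursday').
June 2001 ends with Thursday 2001-06-28.
Last Thursday of July 2001: 2001-07-26.
Last Thursday of August 2001: 2001-08-30.

2001-06-28, 2001-07-26, 2001-08-30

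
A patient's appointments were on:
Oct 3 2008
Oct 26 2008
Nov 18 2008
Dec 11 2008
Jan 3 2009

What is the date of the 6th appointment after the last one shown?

May 21 2009

Every event comes 23 days after the last (23, 23, 23, 23).
Jan 3 2009 + 23 days = Jan 26 2009.
Jan 26 2009 + 23 days = Feb 18 2009.
Feb 18 2009 + 23 days = Mar 13 2009.
Mar 13 2009 + 23 days = Apr 5 2009.
Apr 5 2009 + 23 days = Apr 28 2009.
Apr 28 2009 + 23 days = May 21 2009.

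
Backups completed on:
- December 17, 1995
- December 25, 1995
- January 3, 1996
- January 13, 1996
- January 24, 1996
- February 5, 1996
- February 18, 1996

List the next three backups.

Gaps: 8, 9, 10, 11, 12, 13 days — each gap is 1 larger than the previous one.
Next gap: 14 days. February 18, 1996 + 14 days = March 3, 1996.
Next gap: 15 days. March 3, 1996 + 15 days = March 18, 1996.
Next gap: 16 days. March 18, 1996 + 16 days = April 3, 1996.

March 3, 1996; March 18, 1996; April 3, 1996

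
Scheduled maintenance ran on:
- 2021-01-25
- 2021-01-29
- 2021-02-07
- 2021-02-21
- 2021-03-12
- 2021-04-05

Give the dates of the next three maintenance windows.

The spacing grows by 5 each time: 4, 9, 14, 19, 24 days.
Next gap: 29 days. 2021-04-05 + 29 days = 2021-05-04.
Next gap: 34 days. 2021-05-04 + 34 days = 2021-06-07.
Next gap: 39 days. 2021-06-07 + 39 days = 2021-07-16.

2021-05-04, 2021-06-07, 2021-07-16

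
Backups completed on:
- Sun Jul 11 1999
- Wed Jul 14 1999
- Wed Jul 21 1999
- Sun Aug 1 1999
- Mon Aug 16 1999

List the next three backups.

Sat Sep 4 1999, Mon Sep 27 1999, Sun Oct 24 1999

Intervals are 3, 7, 11, 15 days — an arithmetic progression with common difference 4.
Next gap: 19 days. Mon Aug 16 1999 + 19 days = Sat Sep 4 1999.
Next gap: 23 days. Sat Sep 4 1999 + 23 days = Mon Sep 27 1999.
Next gap: 27 days. Mon Sep 27 1999 + 27 days = Sun Oct 24 1999.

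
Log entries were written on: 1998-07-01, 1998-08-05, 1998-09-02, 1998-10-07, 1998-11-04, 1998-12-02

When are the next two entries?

These are Wednesdays at 28- or 35-day spacing (35, 28, 35, 28, 28).
The pattern: 1st Wednesday of the month.
1st Wednesday of January 1999: 1999-01-06.
1st Wednesday of February 1999: 1999-02-03.

1999-01-06, 1999-02-03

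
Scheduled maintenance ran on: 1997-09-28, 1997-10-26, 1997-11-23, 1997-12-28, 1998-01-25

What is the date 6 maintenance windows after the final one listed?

These are Sundays at 28- or 35-day spacing (28, 28, 35, 28).
The pattern: 4th Sunday of the month.
February 1998 — 4th Sunday is 1998-02-22.
4th Sunday of March 1998: 1998-03-22.
4th Sunday of April 1998: 1998-04-26.
4th Sunday of May 1998: 1998-05-24.
4th Sunday of June 1998: 1998-06-28.
4th Sunday of July 1998: 1998-07-26.

1998-07-26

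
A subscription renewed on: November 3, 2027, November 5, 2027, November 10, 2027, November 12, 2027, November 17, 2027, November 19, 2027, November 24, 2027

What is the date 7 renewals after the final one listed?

December 17, 2027

Every event lands on a Wednesday or Friday (gaps cycle 2, 5, 2, 5, 2, 5).
So the schedule is: every Wednesday and Friday.
The following Friday is November 26, 2027.
Next Wednesday: December 1, 2027.
Next Friday: December 3, 2027.
The following Wednesday is December 8, 2027.
The following Friday is December 10, 2027.
Next Wednesday: December 15, 2027.
Next Friday: December 17, 2027.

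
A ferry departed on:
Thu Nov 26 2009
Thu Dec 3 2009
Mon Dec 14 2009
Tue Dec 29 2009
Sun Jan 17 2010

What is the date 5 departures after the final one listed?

Mon Jun 21 2010

Intervals are 7, 11, 15, 19 days — an arithmetic progression with common difference 4.
Next gap: 23 days. Sun Jan 17 2010 + 23 days = Tue Feb 9 2010.
Next gap: 27 days. Tue Feb 9 2010 + 27 days = Mon Mar 8 2010.
Next gap: 31 days. Mon Mar 8 2010 + 31 days = Thu Apr 8 2010.
Next gap: 35 days. Thu Apr 8 2010 + 35 days = Thu May 13 2010.
Next gap: 39 days. Thu May 13 2010 + 39 days = Mon Jun 21 2010.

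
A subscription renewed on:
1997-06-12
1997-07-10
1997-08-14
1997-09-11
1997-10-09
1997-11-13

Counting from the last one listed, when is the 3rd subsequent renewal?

1998-02-12

All dates are Thursdays, 28, 35, 28, 28, 35 days apart.
Specifically, the 2nd Thursday of each month.
2nd Thursday of December 1997: 1997-12-11.
January 1998 — 2nd Thursday is 1998-01-08.
2nd Thursday of February 1998: 1998-02-12.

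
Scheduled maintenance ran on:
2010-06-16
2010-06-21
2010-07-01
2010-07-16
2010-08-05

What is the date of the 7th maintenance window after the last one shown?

Intervals are 5, 10, 15, 20 days — an arithmetic progression with common difference 5.
Next gap: 25 days. 2010-08-05 + 25 days = 2010-08-30.
Next gap: 30 days. 2010-08-30 + 30 days = 2010-09-29.
Next gap: 35 days. 2010-09-29 + 35 days = 2010-11-03.
Next gap: 40 days. 2010-11-03 + 40 days = 2010-12-13.
Next gap: 45 days. 2010-12-13 + 45 days = 2011-01-27.
Next gap: 50 days. 2011-01-27 + 50 days = 2011-03-18.
Next gap: 55 days. 2011-03-18 + 55 days = 2011-05-12.

2011-05-12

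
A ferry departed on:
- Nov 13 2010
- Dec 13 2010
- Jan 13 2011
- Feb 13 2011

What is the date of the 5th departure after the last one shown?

The day-of-month is always 13 (30, 31, 31 days between events).
So this recurs on the 13th of each month.
March 2011: Mar 13 2011.
Next: April 2011 → Apr 13 2011.
May 2011: May 13 2011.
Next: June 2011 → Jun 13 2011.
July 2011: Jul 13 2011.

Jul 13 2011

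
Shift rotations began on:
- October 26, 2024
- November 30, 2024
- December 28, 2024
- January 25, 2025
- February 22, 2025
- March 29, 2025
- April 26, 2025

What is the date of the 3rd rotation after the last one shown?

All Saturdays; the gaps (35, 28, 28, 28, 35, 28) vary with month length.
This is the last Saturday of each month.
May 2025 ends with Saturday May 31, 2025.
Last Saturday of June 2025: June 28, 2025.
July 2025 ends with Saturday July 26, 2025.

July 26, 2025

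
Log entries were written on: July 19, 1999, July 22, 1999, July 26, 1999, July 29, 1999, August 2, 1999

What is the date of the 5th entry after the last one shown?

August 19, 1999

Gaps: 3, 4, 3, 4 days — not constant, but cyclic with period 2.
The events fall on every Monday and Thursday.
Next Thursday: August 5, 1999.
The following Monday is August 9, 1999.
The following Thursday is August 12, 1999.
Next Monday: August 16, 1999.
The following Thursday is August 19, 1999.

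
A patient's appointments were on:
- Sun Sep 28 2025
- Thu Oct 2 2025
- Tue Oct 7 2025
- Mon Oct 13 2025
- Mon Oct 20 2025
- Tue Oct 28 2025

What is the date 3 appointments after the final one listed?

Intervals are 4, 5, 6, 7, 8 days — an arithmetic progression with common difference 1.
Next gap: 9 days. Tue Oct 28 2025 + 9 days = Thu Nov 6 2025.
Next gap: 10 days. Thu Nov 6 2025 + 10 days = Sun Nov 16 2025.
Next gap: 11 days. Sun Nov 16 2025 + 11 days = Thu Nov 27 2025.

Thu Nov 27 2025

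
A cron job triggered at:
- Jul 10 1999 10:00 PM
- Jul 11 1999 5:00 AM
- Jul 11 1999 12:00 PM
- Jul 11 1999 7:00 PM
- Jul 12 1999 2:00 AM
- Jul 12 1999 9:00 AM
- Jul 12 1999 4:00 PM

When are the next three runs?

Jul 12 1999 11:00 PM, Jul 13 1999 6:00 AM, Jul 13 1999 1:00 PM

The interval is a steady 7 hours (7, 7, 7, 7, 7, 7).
Jul 12 1999 4:00 PM + 7 h = Jul 12 1999 11:00 PM.
Jul 12 1999 11:00 PM + 7 h = Jul 13 1999 6:00 AM.
Jul 13 1999 6:00 AM + 7 h = Jul 13 1999 1:00 PM.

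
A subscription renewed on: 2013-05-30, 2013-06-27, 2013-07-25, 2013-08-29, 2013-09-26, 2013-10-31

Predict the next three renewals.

These are Thursdays with 28, 28, 35, 28, 35-day gaps.
Each is the final Thursday of its month — 2013-05-30 is past the 28th, so '4th Thursday' doesn't fit.
November 2013 ends with Thursday 2013-11-28.
Last Thursday of December 2013: 2013-12-26.
January 2014 ends with Thursday 2014-01-30.

2013-11-28, 2013-12-26, 2014-01-30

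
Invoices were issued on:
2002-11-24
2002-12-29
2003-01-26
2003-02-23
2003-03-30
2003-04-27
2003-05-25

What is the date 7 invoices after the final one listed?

2003-12-28

Every date is a Sunday; gaps 35, 28, 28, 35, 28, 28 days.
Each is the last Sunday of its month (at least one falls on the 29th or later, ruling out '4th Sunday').
Last Sunday of June 2003: 2003-06-29.
July 2003 ends with Sunday 2003-07-27.
Last Sunday of August 2003: 2003-08-31.
September 2003 ends with Sunday 2003-09-28.
Last Sunday of October 2003: 2003-10-26.
Last Sunday of November 2003: 2003-11-30.
December 2003 ends with Sunday 2003-12-28.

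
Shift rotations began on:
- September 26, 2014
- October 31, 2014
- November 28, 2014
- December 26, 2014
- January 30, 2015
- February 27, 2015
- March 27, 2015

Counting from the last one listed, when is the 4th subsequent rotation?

July 31, 2015

These are Fridays with 35, 28, 28, 35, 28, 28-day gaps.
Each is the final Friday of its month — October 31, 2014 is past the 28th, so '4th Friday' doesn't fit.
Last Friday of April 2015: April 24, 2015.
May 2015 ends with Friday May 29, 2015.
Last Friday of June 2015: June 26, 2015.
Last Friday of July 2015: July 31, 2015.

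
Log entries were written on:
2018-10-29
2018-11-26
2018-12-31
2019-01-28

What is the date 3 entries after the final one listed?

These are Mondays with 28, 35, 28-day gaps.
Each is the final Monday of its month — 2018-10-29 is past the 28th, so '4th Monday' doesn't fit.
Last Monday of February 2019: 2019-02-25.
March 2019 ends with Monday 2019-03-25.
April 2019 ends with Monday 2019-04-29.

2019-04-29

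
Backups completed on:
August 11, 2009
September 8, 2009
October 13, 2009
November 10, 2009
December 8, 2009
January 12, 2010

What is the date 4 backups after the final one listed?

May 11, 2010

Gaps: 28, 35, 28, 28, 35 days — a mix of 28 and 35. Every date is a Tuesday.
Each is the 2nd Tuesday of its month.
2nd Tuesday of February 2010: February 9, 2010.
March 2010 — 2nd Tuesday is March 9, 2010.
April 2010 — 2nd Tuesday is April 13, 2010.
May 2010 — 2nd Tuesday is May 11, 2010.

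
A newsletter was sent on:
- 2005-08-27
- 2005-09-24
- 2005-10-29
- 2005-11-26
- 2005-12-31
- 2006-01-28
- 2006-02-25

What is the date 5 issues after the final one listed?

These are Saturdays with 28, 35, 28, 35, 28, 28-day gaps.
Each is the final Saturday of its month — 2005-10-29 is past the 28th, so '4th Saturday' doesn't fit.
Last Saturday of March 2006: 2006-03-25.
April 2006 ends with Saturday 2006-04-29.
May 2006 ends with Saturday 2006-05-27.
June 2006 ends with Saturday 2006-06-24.
Last Saturday of July 2006: 2006-07-29.

2006-07-29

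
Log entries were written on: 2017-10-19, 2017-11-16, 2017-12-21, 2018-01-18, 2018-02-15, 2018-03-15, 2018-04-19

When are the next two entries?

2018-05-17, 2018-06-21

All dates are Thursdays, 28, 35, 28, 28, 28, 35 days apart.
Specifically, the 3rd Thursday of each month.
May 2018 — 3rd Thursday is 2018-05-17.
3rd Thursday of June 2018: 2018-06-21.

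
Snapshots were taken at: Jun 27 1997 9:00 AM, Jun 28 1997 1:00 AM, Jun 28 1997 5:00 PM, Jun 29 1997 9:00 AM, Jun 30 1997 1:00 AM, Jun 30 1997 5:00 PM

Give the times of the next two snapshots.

Spacing: 16, 16, 16, 16, 16 h — constant 16 h.
Jun 30 1997 5:00 PM + 16 h = Jul 1 1997 9:00 AM.
Jul 1 1997 9:00 AM + 16 h = Jul 2 1997 1:00 AM.

Jul 1 1997 9:00 AM, Jul 2 1997 1:00 AM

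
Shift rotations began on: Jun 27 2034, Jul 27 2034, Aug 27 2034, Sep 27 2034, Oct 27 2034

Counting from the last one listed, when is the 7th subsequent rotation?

Gaps: 30, 31, 31, 30 days — not constant. Every event is on the 27th of the month.
Pattern: the 27th of each month.
November 2034: Nov 27 2034.
December 2034: Dec 27 2034.
Next: January 2035 → Jan 27 2035.
February 2035: Feb 27 2035.
Next: March 2035 → Mar 27 2035.
April 2035: Apr 27 2035.
Next: May 2035 → May 27 2035.

May 27 2035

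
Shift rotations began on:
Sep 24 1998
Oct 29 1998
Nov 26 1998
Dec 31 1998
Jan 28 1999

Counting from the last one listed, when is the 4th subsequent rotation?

These are Thursdays with 35, 28, 35, 28-day gaps.
Each is the final Thursday of its month — Oct 29 1998 is past the 28th, so '4th Thursday' doesn't fit.
February 1999 ends with Thursday Feb 25 1999.
March 1999 ends with Thursday Mar 25 1999.
April 1999 ends with Thursday Apr 29 1999.
May 1999 ends with Thursday May 27 1999.

May 27 1999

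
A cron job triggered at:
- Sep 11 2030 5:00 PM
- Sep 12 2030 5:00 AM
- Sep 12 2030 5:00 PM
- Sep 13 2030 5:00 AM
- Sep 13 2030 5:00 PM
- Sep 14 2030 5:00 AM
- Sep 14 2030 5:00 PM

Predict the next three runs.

Sep 15 2030 5:00 AM, Sep 15 2030 5:00 PM, Sep 16 2030 5:00 AM

Spacing: 12, 12, 12, 12, 12, 12 h — constant 12 h.
Sep 14 2030 5:00 PM + 12 h = Sep 15 2030 5:00 AM.
Sep 15 2030 5:00 AM + 12 h = Sep 15 2030 5:00 PM.
Sep 15 2030 5:00 PM + 12 h = Sep 16 2030 5:00 AM.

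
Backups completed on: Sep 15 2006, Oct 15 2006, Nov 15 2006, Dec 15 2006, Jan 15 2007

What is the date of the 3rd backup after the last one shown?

Gaps: 30, 31, 30, 31 days — not constant. Every event is on the 15th of the month.
Pattern: the 15th of each month.
February 2007: Feb 15 2007.
March 2007: Mar 15 2007.
Next: April 2007 → Apr 15 2007.

Apr 15 2007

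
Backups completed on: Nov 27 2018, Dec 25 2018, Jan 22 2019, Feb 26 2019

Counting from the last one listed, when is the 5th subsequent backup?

Jul 23 2019

All dates are Tuesdays, 28, 28, 35 days apart.
Specifically, the 4th Tuesday of each month.
4th Tuesday of March 2019: Mar 26 2019.
April 2019 — 4th Tuesday is Apr 23 2019.
4th Tuesday of May 2019: May 28 2019.
June 2019 — 4th Tuesday is Jun 25 2019.
July 2019 — 4th Tuesday is Jul 23 2019.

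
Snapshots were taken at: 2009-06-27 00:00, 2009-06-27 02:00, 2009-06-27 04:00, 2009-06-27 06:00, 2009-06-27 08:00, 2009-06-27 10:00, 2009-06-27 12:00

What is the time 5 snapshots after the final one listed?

2009-06-27 22:00

Spacing: 2, 2, 2, 2, 2, 2 h — constant 2 h.
2009-06-27 12:00 + 2 h = 2009-06-27 14:00.
2009-06-27 14:00 + 2 h = 2009-06-27 16:00.
2009-06-27 16:00 + 2 h = 2009-06-27 18:00.
2009-06-27 18:00 + 2 h = 2009-06-27 20:00.
2009-06-27 20:00 + 2 h = 2009-06-27 22:00.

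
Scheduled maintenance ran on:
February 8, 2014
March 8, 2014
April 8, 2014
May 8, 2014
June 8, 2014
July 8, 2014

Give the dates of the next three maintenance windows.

Gaps: 28, 31, 30, 31, 30 days — not constant. Every event is on the 8th of the month.
Pattern: the 8th of each month.
August 2014: August 8, 2014.
Next: September 2014 → September 8, 2014.
Next: October 2014 → October 8, 2014.

August 8, 2014; September 8, 2014; October 8, 2014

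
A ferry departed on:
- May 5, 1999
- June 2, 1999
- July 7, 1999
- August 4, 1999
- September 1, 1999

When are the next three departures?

Gaps: 28, 35, 28, 28 days — a mix of 28 and 35. Every date is a Wednesday.
Each is the 1st Wednesday of its month.
October 1999 — 1st Wednesday is October 6, 1999.
November 1999 — 1st Wednesday is November 3, 1999.
December 1999 — 1st Wednesday is December 1, 1999.

October 6, 1999; November 3, 1999; December 1, 1999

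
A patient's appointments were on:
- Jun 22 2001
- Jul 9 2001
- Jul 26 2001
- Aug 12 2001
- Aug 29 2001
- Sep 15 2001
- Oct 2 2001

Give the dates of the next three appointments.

Every event comes 17 days after the last (17, 17, 17, 17, 17, 17).
Oct 2 2001 + 17 days = Oct 19 2001.
Oct 19 2001 + 17 days = Nov 5 2001.
Nov 5 2001 + 17 days = Nov 22 2001.

Oct 19 2001, Nov 5 2001, Nov 22 2001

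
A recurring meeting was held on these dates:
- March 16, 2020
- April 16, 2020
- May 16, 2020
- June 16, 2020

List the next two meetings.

The day-of-month is always 16 (31, 30, 31 days between events).
So this recurs on the 16th of each month.
July 2020: July 16, 2020.
Next: August 2020 → August 16, 2020.

July 16, 2020; August 16, 2020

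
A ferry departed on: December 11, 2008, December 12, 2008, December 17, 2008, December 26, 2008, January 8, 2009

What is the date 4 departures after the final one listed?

Intervals are 1, 5, 9, 13 days — an arithmetic progression with common difference 4.
Next gap: 17 days. January 8, 2009 + 17 days = January 25, 2009.
Next gap: 21 days. January 25, 2009 + 21 days = February 15, 2009.
Next gap: 25 days. February 15, 2009 + 25 days = March 12, 2009.
Next gap: 29 days. March 12, 2009 + 29 days = April 10, 2009.

April 10, 2009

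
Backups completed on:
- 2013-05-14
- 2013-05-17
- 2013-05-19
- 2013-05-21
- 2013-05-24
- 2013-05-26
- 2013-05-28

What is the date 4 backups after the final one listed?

The gap pattern 3, 2, 2, 3, 2, 2 repeats every 3 events.
These are the Tuesdays, Fridays and Sundays of each week.
The following Friday is 2013-05-31.
Next Sunday: 2013-06-02.
Next Tuesday: 2013-06-04.
Next Friday: 2013-06-07.

2013-06-07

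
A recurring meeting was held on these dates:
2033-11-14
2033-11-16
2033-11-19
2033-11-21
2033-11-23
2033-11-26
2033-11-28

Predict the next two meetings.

2033-11-30, 2033-12-03

Gaps: 2, 3, 2, 2, 3, 2 days — not constant, but cyclic with period 3.
The events fall on every Monday, Wednesday and Saturday.
Next Wednesday: 2033-11-30.
Next Saturday: 2033-12-03.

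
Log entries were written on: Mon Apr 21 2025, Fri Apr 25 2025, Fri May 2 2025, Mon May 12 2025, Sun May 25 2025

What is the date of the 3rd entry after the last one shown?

Mon Jul 21 2025

Intervals are 4, 7, 10, 13 days — an arithmetic progression with common difference 3.
Next gap: 16 days. Sun May 25 2025 + 16 days = Tue Jun 10 2025.
Next gap: 19 days. Tue Jun 10 2025 + 19 days = Sun Jun 29 2025.
Next gap: 22 days. Sun Jun 29 2025 + 22 days = Mon Jul 21 2025.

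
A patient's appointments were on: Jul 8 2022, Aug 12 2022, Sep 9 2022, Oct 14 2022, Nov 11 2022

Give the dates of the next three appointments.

Dec 9 2022, Jan 13 2023, Feb 10 2023

These are Fridays at 28- or 35-day spacing (35, 28, 35, 28).
The pattern: 2nd Friday of the month.
December 2022 — 2nd Friday is Dec 9 2022.
2nd Friday of January 2023: Jan 13 2023.
2nd Friday of February 2023: Feb 10 2023.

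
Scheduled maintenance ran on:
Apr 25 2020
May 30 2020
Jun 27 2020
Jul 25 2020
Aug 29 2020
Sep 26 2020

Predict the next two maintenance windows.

Oct 31 2020, Nov 28 2020

Every date is a Saturday; gaps 35, 28, 28, 35, 28 days.
Each is the last Saturday of its month (at least one falls on the 29th or later, ruling out '4th Saturday').
October 2020 ends with Saturday Oct 31 2020.
November 2020 ends with Saturday Nov 28 2020.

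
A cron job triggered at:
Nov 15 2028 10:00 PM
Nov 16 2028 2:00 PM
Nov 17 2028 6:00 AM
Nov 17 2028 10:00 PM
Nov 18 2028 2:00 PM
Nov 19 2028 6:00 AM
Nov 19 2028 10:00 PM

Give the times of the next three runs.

Nov 20 2028 2:00 PM, Nov 21 2028 6:00 AM, Nov 21 2028 10:00 PM

Spacing: 16, 16, 16, 16, 16, 16 h — constant 16 h.
Nov 19 2028 10:00 PM + 16 h = Nov 20 2028 2:00 PM.
Nov 20 2028 2:00 PM + 16 h = Nov 21 2028 6:00 AM.
Nov 21 2028 6:00 AM + 16 h = Nov 21 2028 10:00 PM.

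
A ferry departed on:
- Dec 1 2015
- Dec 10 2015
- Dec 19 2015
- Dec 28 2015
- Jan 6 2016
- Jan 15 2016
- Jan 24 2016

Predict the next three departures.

Feb 2 2016, Feb 11 2016, Feb 20 2016

The spacing is 9, 9, 9, 9, 9, 9 days — always 9 days.
Jan 24 2016 + 9 days = Feb 2 2016.
Feb 2 2016 + 9 days = Feb 11 2016.
Feb 11 2016 + 9 days = Feb 20 2016.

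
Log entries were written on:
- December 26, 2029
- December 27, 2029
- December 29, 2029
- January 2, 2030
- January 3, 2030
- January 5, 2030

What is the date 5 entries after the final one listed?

January 17, 2030

Every event lands on a Wednesday or Thursday or Saturday (gaps cycle 1, 2, 4, 1, 2).
So the schedule is: every Wednesday, Thursday and Saturday.
The following Wednesday is January 9, 2030.
Next Thursday: January 10, 2030.
The following Saturday is January 12, 2030.
The following Wednesday is January 16, 2030.
Next Thursday: January 17, 2030.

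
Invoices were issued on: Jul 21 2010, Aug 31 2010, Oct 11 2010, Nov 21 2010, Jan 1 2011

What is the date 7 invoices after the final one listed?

Gaps between consecutive events: 41, 41, 41, 41 days — a constant 41-day interval.
Jan 1 2011 + 41 days = Feb 11 2011.
Feb 11 2011 + 41 days = Mar 24 2011.
Mar 24 2011 + 41 days = May 4 2011.
May 4 2011 + 41 days = Jun 14 2011.
Jun 14 2011 + 41 days = Jul 25 2011.
Jul 25 2011 + 41 days = Sep 4 2011.
Sep 4 2011 + 41 days = Oct 15 2011.

Oct 15 2011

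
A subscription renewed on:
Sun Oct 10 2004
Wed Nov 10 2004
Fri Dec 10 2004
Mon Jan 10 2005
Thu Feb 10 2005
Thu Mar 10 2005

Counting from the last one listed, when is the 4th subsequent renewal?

Gaps: 31, 30, 31, 31, 28 days — not constant. Every event is on the 10th of the month.
Pattern: the 10th of each month.
April 2005: Sun Apr 10 2005.
May 2005: Tue May 10 2005.
June 2005: Fri Jun 10 2005.
Next: July 2005 → Sun Jul 10 2005.

Sun Jul 10 2005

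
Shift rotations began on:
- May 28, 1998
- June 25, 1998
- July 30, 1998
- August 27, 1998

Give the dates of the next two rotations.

Every date is a Thursday; gaps 28, 35, 28 days.
Each is the last Thursday of its month (at least one falls on the 29th or later, ruling out '4th Thursday').
September 1998 ends with Thursday September 24, 1998.
October 1998 ends with Thursday October 29, 1998.

September 24, 1998; October 29, 1998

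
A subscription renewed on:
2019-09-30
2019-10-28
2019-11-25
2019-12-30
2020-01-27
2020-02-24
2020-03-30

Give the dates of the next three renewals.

Every date is a Monday; gaps 28, 28, 35, 28, 28, 35 days.
Each is the last Monday of its month (at least one falls on the 29th or later, ruling out '4th Monday').
April 2020 ends with Monday 2020-04-27.
Last Monday of May 2020: 2020-05-25.
June 2020 ends with Monday 2020-06-29.

2020-04-27, 2020-05-25, 2020-06-29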